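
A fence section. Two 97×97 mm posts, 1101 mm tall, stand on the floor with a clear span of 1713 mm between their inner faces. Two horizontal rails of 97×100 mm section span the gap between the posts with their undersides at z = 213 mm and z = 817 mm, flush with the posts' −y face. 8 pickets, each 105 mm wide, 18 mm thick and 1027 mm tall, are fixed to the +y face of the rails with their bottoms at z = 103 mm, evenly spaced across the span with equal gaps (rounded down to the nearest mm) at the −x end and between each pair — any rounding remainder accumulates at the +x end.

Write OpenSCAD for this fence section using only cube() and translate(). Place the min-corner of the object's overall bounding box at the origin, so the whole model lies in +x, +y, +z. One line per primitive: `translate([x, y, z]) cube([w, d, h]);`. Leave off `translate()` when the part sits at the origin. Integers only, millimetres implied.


cube([97, 97, 1101]);
translate([1810, 0, 0]) cube([97, 97, 1101]);
translate([97, 0, 213]) cube([1713, 97, 100]);
translate([97, 0, 817]) cube([1713, 97, 100]);
translate([194, 97, 103]) cube([105, 18, 1027]);
translate([396, 97, 103]) cube([105, 18, 1027]);
translate([598, 97, 103]) cube([105, 18, 1027]);
translate([800, 97, 103]) cube([105, 18, 1027]);
translate([1002, 97, 103]) cube([105, 18, 1027]);
translate([1204, 97, 103]) cube([105, 18, 1027]);
translate([1406, 97, 103]) cube([105, 18, 1027]);
translate([1608, 97, 103]) cube([105, 18, 1027]);


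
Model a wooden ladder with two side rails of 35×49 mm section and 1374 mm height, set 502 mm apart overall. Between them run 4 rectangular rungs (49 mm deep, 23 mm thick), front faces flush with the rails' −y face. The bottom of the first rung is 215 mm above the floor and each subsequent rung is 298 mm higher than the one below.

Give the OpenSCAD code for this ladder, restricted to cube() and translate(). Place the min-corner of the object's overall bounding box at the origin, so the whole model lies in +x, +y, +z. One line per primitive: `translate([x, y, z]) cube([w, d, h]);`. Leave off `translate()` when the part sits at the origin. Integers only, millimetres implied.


// rung span = 502 - 2*35 = 432
// rung[k] z = 215 + k*298
cube([35, 49, 1374]);
translate([467, 0, 0]) cube([35, 49, 1374]);
translate([35, 0, 215]) cube([432, 49, 23]);
translate([35, 0, 513]) cube([432, 49, 23]);
translate([35, 0, 811]) cube([432, 49, 23]);
translate([35, 0, 1109]) cube([432, 49, 23]);


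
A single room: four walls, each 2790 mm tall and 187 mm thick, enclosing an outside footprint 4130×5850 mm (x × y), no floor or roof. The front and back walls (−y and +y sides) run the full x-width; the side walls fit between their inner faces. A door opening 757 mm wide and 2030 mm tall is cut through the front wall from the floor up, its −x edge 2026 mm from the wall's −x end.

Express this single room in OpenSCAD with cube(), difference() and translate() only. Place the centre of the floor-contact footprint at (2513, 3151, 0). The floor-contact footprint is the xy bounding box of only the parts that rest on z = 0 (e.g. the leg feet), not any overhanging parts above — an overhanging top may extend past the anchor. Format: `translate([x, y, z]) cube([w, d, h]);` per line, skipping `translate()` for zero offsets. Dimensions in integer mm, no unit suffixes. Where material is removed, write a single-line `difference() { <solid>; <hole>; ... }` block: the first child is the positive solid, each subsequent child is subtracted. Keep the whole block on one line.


difference() { translate([448, 226, 0]) cube([4130, 187, 2790]); translate([2474, 226, 0]) cube([757, 187, 2030]); }
translate([448, 5889, 0]) cube([4130, 187, 2790]);
translate([448, 413, 0]) cube([187, 5476, 2790]);
translate([4391, 413, 0]) cube([187, 5476, 2790]);


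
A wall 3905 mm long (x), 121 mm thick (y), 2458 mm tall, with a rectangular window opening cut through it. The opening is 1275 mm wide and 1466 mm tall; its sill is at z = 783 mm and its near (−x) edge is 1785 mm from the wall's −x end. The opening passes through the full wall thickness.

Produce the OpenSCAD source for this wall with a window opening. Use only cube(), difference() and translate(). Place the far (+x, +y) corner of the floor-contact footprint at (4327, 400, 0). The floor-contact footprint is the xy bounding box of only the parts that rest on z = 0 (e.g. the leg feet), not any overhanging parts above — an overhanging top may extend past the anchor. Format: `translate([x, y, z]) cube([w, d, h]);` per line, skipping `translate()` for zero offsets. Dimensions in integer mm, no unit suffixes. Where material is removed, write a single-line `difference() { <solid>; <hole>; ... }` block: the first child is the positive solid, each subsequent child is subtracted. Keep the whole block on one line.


difference() { translate([422, 279, 0]) cube([3905, 121, 2458]); translate([2207, 279, 783]) cube([1275, 121, 1466]); }


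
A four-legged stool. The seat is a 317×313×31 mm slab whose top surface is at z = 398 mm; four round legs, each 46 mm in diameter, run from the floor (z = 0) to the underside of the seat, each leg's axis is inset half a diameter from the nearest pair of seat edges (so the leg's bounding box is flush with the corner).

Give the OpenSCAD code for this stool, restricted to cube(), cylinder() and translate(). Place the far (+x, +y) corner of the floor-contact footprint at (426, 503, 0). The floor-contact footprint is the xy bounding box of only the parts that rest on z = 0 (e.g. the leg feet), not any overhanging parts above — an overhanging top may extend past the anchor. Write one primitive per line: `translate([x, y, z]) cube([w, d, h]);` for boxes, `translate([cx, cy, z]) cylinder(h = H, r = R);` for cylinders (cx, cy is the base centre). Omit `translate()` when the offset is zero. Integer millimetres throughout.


// leg_h = 398 - 31 = 367
translate([109, 190, 367]) cube([317, 313, 31]);
translate([132, 213, 0]) cylinder(h = 367, r = 23);
translate([403, 213, 0]) cylinder(h = 367, r = 23);
translate([132, 480, 0]) cylinder(h = 367, r = 23);
translate([403, 480, 0]) cylinder(h = 367, r = 23);


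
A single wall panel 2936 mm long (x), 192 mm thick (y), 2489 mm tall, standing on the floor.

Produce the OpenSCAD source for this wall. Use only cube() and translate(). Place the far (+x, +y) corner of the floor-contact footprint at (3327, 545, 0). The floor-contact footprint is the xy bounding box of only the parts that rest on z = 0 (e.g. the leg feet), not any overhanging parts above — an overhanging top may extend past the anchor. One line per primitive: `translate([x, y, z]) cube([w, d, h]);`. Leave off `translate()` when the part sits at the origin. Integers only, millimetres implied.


translate([391, 353, 0]) cube([2936, 192, 2489]);


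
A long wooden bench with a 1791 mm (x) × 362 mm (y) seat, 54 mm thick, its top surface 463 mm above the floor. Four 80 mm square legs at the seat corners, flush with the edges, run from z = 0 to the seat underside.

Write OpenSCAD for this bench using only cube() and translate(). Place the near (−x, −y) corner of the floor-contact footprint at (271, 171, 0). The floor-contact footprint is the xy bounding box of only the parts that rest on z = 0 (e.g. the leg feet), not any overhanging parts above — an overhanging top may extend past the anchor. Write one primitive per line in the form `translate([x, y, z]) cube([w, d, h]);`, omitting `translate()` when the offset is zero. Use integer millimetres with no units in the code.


translate([271, 171, 409]) cube([1791, 362, 54]);
translate([271, 171, 0]) cube([80, 80, 409]);
translate([271, 453, 0]) cube([80, 80, 409]);
translate([1982, 171, 0]) cube([80, 80, 409]);
translate([1982, 453, 0]) cube([80, 80, 409]);


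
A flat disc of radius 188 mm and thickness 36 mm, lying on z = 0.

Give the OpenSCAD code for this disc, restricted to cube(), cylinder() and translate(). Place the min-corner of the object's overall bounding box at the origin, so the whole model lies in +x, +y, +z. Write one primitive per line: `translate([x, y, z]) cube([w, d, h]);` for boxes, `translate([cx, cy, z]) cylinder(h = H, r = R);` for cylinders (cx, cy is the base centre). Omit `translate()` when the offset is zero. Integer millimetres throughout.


translate([188, 188, 0]) cylinder(h = 36, r = 188);


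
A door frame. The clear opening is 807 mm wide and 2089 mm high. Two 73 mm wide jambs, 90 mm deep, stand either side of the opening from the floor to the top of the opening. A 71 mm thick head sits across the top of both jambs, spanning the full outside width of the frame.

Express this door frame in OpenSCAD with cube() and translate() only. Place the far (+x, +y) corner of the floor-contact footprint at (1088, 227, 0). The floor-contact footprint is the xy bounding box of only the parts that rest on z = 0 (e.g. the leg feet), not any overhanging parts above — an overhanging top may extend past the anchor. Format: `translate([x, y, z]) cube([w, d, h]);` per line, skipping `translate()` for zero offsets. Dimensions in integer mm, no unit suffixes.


translate([135, 137, 0]) cube([73, 90, 2089]);
translate([1015, 137, 0]) cube([73, 90, 2089]);
translate([135, 137, 2089]) cube([953, 90, 71]);


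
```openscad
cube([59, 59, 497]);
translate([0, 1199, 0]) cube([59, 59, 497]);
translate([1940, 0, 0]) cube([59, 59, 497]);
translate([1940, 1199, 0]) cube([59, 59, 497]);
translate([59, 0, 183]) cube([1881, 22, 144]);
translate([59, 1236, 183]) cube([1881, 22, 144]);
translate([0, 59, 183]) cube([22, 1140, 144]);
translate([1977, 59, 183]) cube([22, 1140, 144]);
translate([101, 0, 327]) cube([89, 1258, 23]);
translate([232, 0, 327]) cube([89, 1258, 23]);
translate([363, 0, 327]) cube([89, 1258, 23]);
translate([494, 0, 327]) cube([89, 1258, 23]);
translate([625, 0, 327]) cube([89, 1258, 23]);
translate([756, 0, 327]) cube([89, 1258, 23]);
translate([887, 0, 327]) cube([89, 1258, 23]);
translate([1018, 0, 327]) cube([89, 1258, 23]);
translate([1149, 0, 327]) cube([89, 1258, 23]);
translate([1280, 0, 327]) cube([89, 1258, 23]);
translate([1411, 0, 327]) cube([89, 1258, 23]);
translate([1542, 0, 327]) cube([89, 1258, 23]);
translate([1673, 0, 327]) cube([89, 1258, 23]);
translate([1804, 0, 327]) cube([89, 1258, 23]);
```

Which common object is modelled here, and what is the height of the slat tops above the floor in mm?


A bed frame. The slat-top height is 350 mm.

Four posts, four rails, and a row of slats — a bed frame. Slats sit on the rails at z = 183 + 144 = 327; with slat thickness 23, the top is 350 mm.


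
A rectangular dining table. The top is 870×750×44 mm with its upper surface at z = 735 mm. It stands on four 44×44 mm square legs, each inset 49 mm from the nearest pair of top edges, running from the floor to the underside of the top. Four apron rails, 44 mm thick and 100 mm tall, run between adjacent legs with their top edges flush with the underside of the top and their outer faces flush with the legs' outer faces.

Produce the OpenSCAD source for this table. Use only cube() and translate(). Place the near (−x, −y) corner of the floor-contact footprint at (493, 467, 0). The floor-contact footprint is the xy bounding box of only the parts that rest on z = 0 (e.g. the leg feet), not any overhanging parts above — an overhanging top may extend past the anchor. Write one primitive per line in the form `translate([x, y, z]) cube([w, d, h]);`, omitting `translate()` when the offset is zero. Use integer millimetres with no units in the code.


translate([444, 418, 691]) cube([870, 750, 44]);
translate([493, 467, 0]) cube([44, 44, 691]);
translate([1221, 467, 0]) cube([44, 44, 691]);
translate([493, 1075, 0]) cube([44, 44, 691]);
translate([1221, 1075, 0]) cube([44, 44, 691]);
translate([537, 467, 591]) cube([684, 44, 100]);
translate([537, 1075, 591]) cube([684, 44, 100]);
translate([493, 511, 591]) cube([44, 564, 100]);
translate([1221, 511, 591]) cube([44, 564, 100]);


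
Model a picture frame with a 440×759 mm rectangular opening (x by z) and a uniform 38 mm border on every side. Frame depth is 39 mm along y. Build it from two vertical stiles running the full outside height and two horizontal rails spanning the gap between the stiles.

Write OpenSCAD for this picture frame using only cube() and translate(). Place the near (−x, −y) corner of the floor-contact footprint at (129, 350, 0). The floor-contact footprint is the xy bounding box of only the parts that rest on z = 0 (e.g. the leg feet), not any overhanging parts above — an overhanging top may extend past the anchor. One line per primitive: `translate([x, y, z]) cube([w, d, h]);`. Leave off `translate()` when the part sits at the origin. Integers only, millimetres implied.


translate([129, 350, 0]) cube([38, 39, 835]);
translate([607, 350, 0]) cube([38, 39, 835]);
translate([167, 350, 0]) cube([440, 39, 38]);
translate([167, 350, 797]) cube([440, 39, 38]);


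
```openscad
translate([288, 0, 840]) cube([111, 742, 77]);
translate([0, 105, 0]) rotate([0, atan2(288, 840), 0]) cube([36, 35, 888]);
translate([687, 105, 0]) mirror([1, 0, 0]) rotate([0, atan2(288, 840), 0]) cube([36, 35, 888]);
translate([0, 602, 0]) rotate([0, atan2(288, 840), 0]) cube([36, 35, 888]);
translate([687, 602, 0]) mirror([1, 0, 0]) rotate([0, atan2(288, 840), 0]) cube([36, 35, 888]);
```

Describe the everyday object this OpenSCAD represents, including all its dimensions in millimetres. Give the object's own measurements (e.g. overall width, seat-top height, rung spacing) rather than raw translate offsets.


A sawhorse. A 111×742×77 mm beam (x, y, z) sits on two A-frame leg pairs. Each pair is two raked legs of 36×35 mm section (35 mm along y) splaying symmetrically in x. Each leg rises 840 mm vertically over 288 mm of horizontal reach and is 888 mm long along its own axis. Every leg's outer bottom edge rests on the floor and its outer top edge meets a bottom edge of the beam — the left legs (tilting toward +x) meet the beam's −x bottom edge, the right legs (their mirror images, tilting toward −x) meet its +x bottom edge — so the leg tops tuck under the beam, the beam's underside is 840 mm above the floor, and the feet are 687 mm apart outside-to-outside with the beam centred between them. The two leg pairs are set in 105 mm from either end of the beam.


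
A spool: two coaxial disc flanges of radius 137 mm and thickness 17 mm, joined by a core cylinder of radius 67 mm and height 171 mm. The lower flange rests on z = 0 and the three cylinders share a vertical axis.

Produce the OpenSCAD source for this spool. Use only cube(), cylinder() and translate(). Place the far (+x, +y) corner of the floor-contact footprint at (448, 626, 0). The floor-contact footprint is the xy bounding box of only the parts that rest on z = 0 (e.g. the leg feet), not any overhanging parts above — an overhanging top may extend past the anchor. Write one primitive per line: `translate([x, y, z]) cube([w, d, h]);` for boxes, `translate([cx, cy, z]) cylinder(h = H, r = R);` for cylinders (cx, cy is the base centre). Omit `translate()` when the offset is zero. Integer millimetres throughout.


translate([311, 489, 0]) cylinder(h = 17, r = 137);
translate([311, 489, 17]) cylinder(h = 171, r = 67);
translate([311, 489, 188]) cylinder(h = 17, r = 137);


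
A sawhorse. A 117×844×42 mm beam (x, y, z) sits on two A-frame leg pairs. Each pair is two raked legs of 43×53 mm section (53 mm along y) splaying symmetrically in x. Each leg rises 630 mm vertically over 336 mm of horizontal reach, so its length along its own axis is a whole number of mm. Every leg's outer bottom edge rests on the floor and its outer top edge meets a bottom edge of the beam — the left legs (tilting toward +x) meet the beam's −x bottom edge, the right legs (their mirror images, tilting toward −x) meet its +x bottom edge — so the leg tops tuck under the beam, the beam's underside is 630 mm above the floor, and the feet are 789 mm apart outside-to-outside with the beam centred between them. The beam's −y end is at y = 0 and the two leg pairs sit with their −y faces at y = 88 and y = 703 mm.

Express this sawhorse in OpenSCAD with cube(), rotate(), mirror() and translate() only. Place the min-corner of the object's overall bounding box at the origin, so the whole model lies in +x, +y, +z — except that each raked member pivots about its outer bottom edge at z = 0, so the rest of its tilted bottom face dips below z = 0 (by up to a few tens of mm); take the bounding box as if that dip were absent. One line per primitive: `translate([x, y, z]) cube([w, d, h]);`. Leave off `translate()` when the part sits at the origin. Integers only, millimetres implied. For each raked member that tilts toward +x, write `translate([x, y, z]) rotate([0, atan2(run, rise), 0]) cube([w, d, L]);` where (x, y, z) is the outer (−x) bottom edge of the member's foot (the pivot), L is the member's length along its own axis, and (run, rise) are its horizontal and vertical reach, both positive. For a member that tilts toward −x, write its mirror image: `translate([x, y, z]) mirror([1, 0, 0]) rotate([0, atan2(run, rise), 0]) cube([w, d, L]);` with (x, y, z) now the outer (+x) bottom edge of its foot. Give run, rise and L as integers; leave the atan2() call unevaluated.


// leg length = √(336² + 630²) = 714
// right-leg outer foot x = 2·336 + 117 = 789
// beam min-corner = (336, 0, 630)
translate([336, 0, 630]) cube([117, 844, 42]);
translate([0, 88, 0]) rotate([0, atan2(336, 630), 0]) cube([43, 53, 714]);
translate([789, 88, 0]) mirror([1, 0, 0]) rotate([0, atan2(336, 630), 0]) cube([43, 53, 714]);
translate([0, 703, 0]) rotate([0, atan2(336, 630), 0]) cube([43, 53, 714]);
translate([789, 703, 0]) mirror([1, 0, 0]) rotate([0, atan2(336, 630), 0]) cube([43, 53, 714]);


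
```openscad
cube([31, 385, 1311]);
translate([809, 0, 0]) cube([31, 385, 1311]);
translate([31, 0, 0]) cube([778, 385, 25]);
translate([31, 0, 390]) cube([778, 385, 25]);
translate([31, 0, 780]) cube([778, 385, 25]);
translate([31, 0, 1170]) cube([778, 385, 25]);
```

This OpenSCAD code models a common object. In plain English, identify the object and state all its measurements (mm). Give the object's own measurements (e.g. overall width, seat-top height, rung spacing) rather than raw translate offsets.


An open bookshelf. Two side panels, each 31 mm thick, 385 mm deep and 1311 mm tall, stand 840 mm apart (outside-to-outside). Between them sit 4 shelves, each 25 mm thick and 385 mm deep, spanning the full gap between the sides. The bottom shelf rests on the floor (its underside at z = 0) and the clear gap between one shelf's top and the next shelf's underside is 365 mm.


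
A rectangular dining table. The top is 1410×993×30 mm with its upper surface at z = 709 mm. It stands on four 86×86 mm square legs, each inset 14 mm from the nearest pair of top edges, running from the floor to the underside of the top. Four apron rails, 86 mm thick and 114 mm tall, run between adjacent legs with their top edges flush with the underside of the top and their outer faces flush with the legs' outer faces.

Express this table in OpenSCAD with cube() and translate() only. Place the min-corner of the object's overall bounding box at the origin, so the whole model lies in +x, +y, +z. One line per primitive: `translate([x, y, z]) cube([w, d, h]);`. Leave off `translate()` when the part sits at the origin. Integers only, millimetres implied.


translate([0, 0, 679]) cube([1410, 993, 30]);
translate([14, 14, 0]) cube([86, 86, 679]);
translate([1310, 14, 0]) cube([86, 86, 679]);
translate([14, 893, 0]) cube([86, 86, 679]);
translate([1310, 893, 0]) cube([86, 86, 679]);
translate([100, 14, 565]) cube([1210, 86, 114]);
translate([100, 893, 565]) cube([1210, 86, 114]);
translate([14, 100, 565]) cube([86, 793, 114]);
translate([1310, 100, 565]) cube([86, 793, 114]);


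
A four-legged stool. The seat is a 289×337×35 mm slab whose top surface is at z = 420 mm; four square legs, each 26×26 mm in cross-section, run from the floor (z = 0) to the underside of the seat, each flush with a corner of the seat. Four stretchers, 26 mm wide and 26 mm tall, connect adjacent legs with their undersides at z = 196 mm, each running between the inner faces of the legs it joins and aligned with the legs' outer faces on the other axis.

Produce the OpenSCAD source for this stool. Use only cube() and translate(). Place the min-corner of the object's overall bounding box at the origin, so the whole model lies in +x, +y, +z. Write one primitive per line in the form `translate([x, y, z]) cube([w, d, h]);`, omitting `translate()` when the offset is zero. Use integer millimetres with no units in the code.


translate([0, 0, 385]) cube([289, 337, 35]);
cube([26, 26, 385]);
translate([263, 0, 0]) cube([26, 26, 385]);
translate([0, 311, 0]) cube([26, 26, 385]);
translate([263, 311, 0]) cube([26, 26, 385]);
translate([26, 0, 196]) cube([237, 26, 26]);
translate([26, 311, 196]) cube([237, 26, 26]);
translate([0, 26, 196]) cube([26, 285, 26]);
translate([263, 26, 196]) cube([26, 285, 26]);


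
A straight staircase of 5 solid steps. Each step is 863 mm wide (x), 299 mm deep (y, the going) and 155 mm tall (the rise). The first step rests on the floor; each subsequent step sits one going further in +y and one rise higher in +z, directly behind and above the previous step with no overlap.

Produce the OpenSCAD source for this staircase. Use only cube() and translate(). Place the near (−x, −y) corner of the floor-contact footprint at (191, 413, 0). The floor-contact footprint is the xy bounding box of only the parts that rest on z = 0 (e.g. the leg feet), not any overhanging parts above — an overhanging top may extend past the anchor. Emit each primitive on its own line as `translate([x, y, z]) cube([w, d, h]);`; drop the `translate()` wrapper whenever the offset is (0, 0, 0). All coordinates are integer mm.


translate([191, 413, 0]) cube([863, 299, 155]);
translate([191, 712, 155]) cube([863, 299, 155]);
translate([191, 1011, 310]) cube([863, 299, 155]);
translate([191, 1310, 465]) cube([863, 299, 155]);
translate([191, 1609, 620]) cube([863, 299, 155]);


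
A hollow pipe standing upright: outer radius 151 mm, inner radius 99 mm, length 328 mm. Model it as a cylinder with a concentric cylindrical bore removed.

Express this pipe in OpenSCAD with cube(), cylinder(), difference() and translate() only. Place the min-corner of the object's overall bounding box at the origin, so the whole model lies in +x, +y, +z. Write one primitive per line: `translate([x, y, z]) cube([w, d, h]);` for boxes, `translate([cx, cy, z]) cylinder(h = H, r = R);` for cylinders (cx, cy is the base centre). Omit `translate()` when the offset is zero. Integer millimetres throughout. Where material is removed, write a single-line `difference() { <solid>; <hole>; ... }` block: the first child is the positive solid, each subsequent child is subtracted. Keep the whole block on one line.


difference() { translate([151, 151, 0]) cylinder(h = 328, r = 151); translate([151, 151, 0]) cylinder(h = 328, r = 99); }


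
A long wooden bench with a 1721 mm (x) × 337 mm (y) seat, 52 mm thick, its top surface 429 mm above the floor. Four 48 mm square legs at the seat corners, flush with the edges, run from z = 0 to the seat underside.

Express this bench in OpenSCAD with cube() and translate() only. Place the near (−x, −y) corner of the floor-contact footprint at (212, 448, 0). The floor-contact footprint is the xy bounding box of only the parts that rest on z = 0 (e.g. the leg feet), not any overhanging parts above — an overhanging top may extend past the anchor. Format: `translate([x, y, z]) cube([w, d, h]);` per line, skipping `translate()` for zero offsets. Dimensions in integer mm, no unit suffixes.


translate([212, 448, 377]) cube([1721, 337, 52]);
translate([212, 448, 0]) cube([48, 48, 377]);
translate([212, 737, 0]) cube([48, 48, 377]);
translate([1885, 448, 0]) cube([48, 48, 377]);
translate([1885, 737, 0]) cube([48, 48, 377]);


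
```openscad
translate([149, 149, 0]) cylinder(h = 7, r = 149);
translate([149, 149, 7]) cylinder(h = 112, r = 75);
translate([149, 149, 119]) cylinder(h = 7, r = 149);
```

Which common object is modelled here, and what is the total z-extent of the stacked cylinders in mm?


A spool. The overall height is 126 mm.

Three coaxial cylinders, large–small–large — a spool. Two 7 mm flanges and a 112 mm core give 7 + 112 + 7 = 126 mm.


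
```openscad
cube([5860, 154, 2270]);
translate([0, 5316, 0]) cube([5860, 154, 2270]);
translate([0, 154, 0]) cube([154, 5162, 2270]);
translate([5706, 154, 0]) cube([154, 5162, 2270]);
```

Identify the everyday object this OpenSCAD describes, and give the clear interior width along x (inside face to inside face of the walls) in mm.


A house (or room) frame. The interior width is 5552 mm.

Four 2270 mm walls enclosing a rectangle with no floor or roof — a room or house frame. Outside width is 5860 mm and wall thickness is 154 mm, so the interior width is 5860 − 2 × 154 = 5552 mm.


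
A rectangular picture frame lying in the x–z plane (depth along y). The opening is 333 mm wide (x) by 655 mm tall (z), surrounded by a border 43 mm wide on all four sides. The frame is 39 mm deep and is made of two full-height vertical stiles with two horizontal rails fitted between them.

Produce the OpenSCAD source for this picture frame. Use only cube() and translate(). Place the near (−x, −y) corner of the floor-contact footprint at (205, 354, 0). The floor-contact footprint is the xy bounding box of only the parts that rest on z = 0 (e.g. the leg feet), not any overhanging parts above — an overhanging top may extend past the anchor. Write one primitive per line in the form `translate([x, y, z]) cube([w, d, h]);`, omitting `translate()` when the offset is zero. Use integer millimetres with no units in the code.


translate([205, 354, 0]) cube([43, 39, 741]);
translate([581, 354, 0]) cube([43, 39, 741]);
translate([248, 354, 0]) cube([333, 39, 43]);
translate([248, 354, 698]) cube([333, 39, 43]);


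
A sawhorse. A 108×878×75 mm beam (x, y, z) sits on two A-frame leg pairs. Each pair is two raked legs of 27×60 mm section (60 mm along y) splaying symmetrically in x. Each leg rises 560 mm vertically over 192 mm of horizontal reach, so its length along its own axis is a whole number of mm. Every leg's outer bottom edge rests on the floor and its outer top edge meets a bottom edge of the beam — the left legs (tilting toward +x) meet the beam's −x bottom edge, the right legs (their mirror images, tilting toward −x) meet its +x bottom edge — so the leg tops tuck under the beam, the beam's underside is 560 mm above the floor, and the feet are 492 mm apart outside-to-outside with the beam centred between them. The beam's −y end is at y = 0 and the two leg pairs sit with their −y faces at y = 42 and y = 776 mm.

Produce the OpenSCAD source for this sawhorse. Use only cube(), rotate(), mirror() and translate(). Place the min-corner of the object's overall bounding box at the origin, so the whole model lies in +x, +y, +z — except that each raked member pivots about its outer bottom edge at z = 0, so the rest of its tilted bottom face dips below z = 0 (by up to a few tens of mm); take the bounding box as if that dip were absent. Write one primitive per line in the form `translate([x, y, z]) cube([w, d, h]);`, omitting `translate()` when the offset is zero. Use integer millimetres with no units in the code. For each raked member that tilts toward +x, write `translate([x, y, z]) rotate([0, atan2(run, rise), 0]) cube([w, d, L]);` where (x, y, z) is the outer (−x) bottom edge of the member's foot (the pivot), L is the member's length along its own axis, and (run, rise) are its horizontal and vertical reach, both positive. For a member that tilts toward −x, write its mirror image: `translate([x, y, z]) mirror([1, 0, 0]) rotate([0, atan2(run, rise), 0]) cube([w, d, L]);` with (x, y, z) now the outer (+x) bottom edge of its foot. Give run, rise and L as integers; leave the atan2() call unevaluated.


translate([192, 0, 560]) cube([108, 878, 75]);
translate([0, 42, 0]) rotate([0, atan2(192, 560), 0]) cube([27, 60, 592]);
translate([492, 42, 0]) mirror([1, 0, 0]) rotate([0, atan2(192, 560), 0]) cube([27, 60, 592]);
translate([0, 776, 0]) rotate([0, atan2(192, 560), 0]) cube([27, 60, 592]);
translate([492, 776, 0]) mirror([1, 0, 0]) rotate([0, atan2(192, 560), 0]) cube([27, 60, 592]);


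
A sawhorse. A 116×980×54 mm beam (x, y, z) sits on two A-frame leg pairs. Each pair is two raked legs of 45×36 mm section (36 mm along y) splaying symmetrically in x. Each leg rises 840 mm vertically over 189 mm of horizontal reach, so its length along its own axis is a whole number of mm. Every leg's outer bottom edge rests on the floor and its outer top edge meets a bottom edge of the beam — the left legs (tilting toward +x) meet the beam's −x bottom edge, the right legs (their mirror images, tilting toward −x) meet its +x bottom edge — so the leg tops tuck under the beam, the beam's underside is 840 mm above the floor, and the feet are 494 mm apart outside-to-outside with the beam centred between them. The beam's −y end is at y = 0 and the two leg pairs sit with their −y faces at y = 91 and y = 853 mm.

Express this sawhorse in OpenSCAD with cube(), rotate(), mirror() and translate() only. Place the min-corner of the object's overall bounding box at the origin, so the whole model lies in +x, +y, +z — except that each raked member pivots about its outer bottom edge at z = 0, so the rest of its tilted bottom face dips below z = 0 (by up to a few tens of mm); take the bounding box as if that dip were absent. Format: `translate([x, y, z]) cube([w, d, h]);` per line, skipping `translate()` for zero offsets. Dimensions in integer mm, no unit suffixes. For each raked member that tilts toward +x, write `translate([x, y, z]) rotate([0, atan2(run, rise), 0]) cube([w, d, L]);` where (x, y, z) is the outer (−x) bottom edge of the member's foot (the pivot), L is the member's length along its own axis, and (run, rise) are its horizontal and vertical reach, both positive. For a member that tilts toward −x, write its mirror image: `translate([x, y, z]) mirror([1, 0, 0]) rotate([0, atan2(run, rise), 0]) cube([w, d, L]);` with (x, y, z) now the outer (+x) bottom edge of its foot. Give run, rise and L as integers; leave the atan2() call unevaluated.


// leg length = √(189² + 840²) = 861
// right-leg outer foot x = 2·189 + 116 = 494
// beam min-corner = (189, 0, 840)
translate([189, 0, 840]) cube([116, 980, 54]);
translate([0, 91, 0]) rotate([0, atan2(189, 840), 0]) cube([45, 36, 861]);
translate([494, 91, 0]) mirror([1, 0, 0]) rotate([0, atan2(189, 840), 0]) cube([45, 36, 861]);
translate([0, 853, 0]) rotate([0, atan2(189, 840), 0]) cube([45, 36, 861]);
translate([494, 853, 0]) mirror([1, 0, 0]) rotate([0, atan2(189, 840), 0]) cube([45, 36, 861]);


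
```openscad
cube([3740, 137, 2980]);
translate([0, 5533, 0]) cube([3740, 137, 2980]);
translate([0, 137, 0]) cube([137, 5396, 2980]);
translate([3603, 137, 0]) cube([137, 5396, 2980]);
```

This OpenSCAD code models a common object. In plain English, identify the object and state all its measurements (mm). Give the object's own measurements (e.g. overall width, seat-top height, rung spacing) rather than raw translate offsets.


The wall frame of a small rectangular building: four walls, each 2980 mm tall and 137 mm thick, enclosing a footprint 3740 mm (x) by 5670 mm (y) outside-to-outside, with no floor or roof. The front and back walls (the −y and +y sides) span the full width; the two side walls fit between them.


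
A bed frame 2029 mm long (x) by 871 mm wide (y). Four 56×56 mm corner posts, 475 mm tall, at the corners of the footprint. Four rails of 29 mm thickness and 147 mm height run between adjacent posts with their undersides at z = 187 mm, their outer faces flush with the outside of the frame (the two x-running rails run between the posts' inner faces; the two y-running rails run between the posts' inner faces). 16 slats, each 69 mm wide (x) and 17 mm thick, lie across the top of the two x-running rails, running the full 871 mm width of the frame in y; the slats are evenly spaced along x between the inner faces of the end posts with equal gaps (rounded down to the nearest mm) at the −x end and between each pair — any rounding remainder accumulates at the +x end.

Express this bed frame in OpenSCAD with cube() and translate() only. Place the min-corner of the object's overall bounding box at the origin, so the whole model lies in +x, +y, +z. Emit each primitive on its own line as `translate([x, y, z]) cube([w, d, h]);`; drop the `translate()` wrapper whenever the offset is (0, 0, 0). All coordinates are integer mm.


// slat z = rail_z + rail_h = 187 + 147 = 334
// slat gap = ⌊(1917 − 16·69) / 17⌋ = 47
cube([56, 56, 475]);
translate([0, 815, 0]) cube([56, 56, 475]);
translate([1973, 0, 0]) cube([56, 56, 475]);
translate([1973, 815, 0]) cube([56, 56, 475]);
translate([56, 0, 187]) cube([1917, 29, 147]);
translate([56, 842, 187]) cube([1917, 29, 147]);
translate([0, 56, 187]) cube([29, 759, 147]);
translate([2000, 56, 187]) cube([29, 759, 147]);
translate([103, 0, 334]) cube([69, 871, 17]);
translate([219, 0, 334]) cube([69, 871, 17]);
translate([335, 0, 334]) cube([69, 871, 17]);
translate([451, 0, 334]) cube([69, 871, 17]);
translate([567, 0, 334]) cube([69, 871, 17]);
translate([683, 0, 334]) cube([69, 871, 17]);
translate([799, 0, 334]) cube([69, 871, 17]);
translate([915, 0, 334]) cube([69, 871, 17]);
translate([1031, 0, 334]) cube([69, 871, 17]);
translate([1147, 0, 334]) cube([69, 871, 17]);
translate([1263, 0, 334]) cube([69, 871, 17]);
translate([1379, 0, 334]) cube([69, 871, 17]);
translate([1495, 0, 334]) cube([69, 871, 17]);
translate([1611, 0, 334]) cube([69, 871, 17]);
translate([1727, 0, 334]) cube([69, 871, 17]);
translate([1843, 0, 334]) cube([69, 871, 17]);


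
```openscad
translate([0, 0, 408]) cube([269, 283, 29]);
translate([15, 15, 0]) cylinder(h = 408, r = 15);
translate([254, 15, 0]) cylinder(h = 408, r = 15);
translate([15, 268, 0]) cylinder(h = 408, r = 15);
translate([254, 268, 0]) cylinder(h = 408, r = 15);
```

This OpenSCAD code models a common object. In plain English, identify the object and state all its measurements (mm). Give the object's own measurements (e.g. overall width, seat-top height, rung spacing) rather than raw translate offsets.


A four-legged stool. The seat is a 269×283×29 mm slab whose top surface is at z = 437 mm; four round legs, each 30 mm in diameter, run from the floor (z = 0) to the underside of the seat, each leg's axis is inset half a diameter from the nearest pair of seat edges (so the leg's bounding box is flush with the corner).


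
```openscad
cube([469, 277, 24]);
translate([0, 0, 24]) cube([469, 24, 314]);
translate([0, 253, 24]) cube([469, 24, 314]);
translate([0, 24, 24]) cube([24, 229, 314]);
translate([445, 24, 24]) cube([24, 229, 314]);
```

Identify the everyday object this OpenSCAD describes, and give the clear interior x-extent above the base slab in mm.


An open box. The internal width is 421 mm.

A 469×277 base slab with four walls standing on it — an open box. The base is 469 mm wide and the walls are 24 mm thick, so the internal width is 469 − 2 × 24 = 421 mm.


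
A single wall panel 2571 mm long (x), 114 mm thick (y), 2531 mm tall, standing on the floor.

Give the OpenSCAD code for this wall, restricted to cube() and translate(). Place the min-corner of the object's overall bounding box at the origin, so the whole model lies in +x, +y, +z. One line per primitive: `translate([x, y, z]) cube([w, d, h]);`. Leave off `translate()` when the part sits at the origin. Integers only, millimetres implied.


cube([2571, 114, 2531]);


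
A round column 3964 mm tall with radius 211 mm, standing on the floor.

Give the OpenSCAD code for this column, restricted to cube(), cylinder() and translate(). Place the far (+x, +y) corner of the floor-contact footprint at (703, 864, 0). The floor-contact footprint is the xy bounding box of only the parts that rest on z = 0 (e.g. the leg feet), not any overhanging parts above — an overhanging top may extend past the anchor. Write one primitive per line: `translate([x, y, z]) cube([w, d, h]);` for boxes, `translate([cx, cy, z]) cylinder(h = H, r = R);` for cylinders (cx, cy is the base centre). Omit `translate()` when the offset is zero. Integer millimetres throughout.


translate([492, 653, 0]) cylinder(h = 3964, r = 211);


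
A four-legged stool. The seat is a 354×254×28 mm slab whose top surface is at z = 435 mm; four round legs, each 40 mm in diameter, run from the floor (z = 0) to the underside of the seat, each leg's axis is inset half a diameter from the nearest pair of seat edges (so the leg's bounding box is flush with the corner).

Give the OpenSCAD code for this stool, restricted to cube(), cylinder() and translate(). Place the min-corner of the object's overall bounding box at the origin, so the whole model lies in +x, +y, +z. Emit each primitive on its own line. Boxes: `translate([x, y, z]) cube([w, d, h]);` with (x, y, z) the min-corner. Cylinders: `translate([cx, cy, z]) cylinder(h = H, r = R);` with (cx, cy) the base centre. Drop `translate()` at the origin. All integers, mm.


translate([0, 0, 407]) cube([354, 254, 28]);
translate([20, 20, 0]) cylinder(h = 407, r = 20);
translate([334, 20, 0]) cylinder(h = 407, r = 20);
translate([20, 234, 0]) cylinder(h = 407, r = 20);
translate([334, 234, 0]) cylinder(h = 407, r = 20);


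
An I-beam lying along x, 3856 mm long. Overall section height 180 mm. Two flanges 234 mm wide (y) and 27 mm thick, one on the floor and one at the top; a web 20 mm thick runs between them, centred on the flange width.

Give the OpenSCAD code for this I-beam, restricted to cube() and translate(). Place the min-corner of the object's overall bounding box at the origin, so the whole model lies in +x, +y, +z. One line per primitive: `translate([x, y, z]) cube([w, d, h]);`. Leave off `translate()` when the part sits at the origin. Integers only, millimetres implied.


cube([3856, 234, 27]);
translate([0, 107, 27]) cube([3856, 20, 126]);
translate([0, 0, 153]) cube([3856, 234, 27]);


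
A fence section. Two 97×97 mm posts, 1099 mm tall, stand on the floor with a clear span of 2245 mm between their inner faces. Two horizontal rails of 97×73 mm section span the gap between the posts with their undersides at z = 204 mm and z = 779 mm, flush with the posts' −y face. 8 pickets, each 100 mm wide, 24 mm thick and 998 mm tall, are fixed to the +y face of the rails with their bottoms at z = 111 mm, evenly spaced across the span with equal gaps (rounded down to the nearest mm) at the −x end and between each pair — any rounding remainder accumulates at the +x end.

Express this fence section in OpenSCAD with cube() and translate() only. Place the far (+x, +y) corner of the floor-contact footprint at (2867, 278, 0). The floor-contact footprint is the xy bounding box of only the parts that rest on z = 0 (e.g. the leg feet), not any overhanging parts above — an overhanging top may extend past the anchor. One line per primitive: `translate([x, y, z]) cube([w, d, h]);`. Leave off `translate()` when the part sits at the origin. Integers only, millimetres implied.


translate([428, 181, 0]) cube([97, 97, 1099]);
translate([2770, 181, 0]) cube([97, 97, 1099]);
translate([525, 181, 204]) cube([2245, 97, 73]);
translate([525, 181, 779]) cube([2245, 97, 73]);
translate([685, 278, 111]) cube([100, 24, 998]);
translate([945, 278, 111]) cube([100, 24, 998]);
translate([1205, 278, 111]) cube([100, 24, 998]);
translate([1465, 278, 111]) cube([100, 24, 998]);
translate([1725, 278, 111]) cube([100, 24, 998]);
translate([1985, 278, 111]) cube([100, 24, 998]);
translate([2245, 278, 111]) cube([100, 24, 998]);
translate([2505, 278, 111]) cube([100, 24, 998]);


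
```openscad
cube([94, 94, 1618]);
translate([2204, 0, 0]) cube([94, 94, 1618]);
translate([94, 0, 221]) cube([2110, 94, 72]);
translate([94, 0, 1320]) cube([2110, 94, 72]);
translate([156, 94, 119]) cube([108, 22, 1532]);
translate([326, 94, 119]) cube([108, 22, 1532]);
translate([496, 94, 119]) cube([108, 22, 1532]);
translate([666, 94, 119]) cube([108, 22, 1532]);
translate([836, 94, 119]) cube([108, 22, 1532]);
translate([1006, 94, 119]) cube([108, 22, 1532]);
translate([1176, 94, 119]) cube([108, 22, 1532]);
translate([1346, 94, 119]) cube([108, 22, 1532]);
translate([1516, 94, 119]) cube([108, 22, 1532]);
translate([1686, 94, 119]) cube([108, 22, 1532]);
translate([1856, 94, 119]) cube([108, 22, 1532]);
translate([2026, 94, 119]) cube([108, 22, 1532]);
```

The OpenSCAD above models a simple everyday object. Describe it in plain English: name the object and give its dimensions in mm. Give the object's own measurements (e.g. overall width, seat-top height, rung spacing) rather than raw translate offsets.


A fence section. Two 94×94 mm posts, 1618 mm tall, stand on the floor with a clear span of 2110 mm between their inner faces. Two horizontal rails of 94×72 mm section span the gap between the posts with their undersides at z = 221 mm and z = 1320 mm, flush with the posts' −y face. 12 pickets, each 108 mm wide, 22 mm thick and 1532 mm tall, are fixed to the +y face of the rails with their bottoms at z = 119 mm, spaced across the span with a 62 mm gap after the −x post and between neighbouring pickets, with 70 mm left before the +x post.
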